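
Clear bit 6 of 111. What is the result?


111 & ~(1 << 6) = 47

47


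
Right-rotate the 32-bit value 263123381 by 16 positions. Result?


Rotate 0b1111101011101111000110110101 right by 16 (32-bit) = 0b11110001101101010000111110101110 = 4055175086

4055175086


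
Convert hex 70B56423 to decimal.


70B56423 hex = 1890935843 decimal

1890935843


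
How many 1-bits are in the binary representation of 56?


0b111000 has 3 set bits

3


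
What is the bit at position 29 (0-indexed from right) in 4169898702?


0b11111000100010111001101011001110, position 29 = 1

1


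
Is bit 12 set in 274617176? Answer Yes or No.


0b10000010111100101001101011000, bit 12 = 1. Yes

Yes


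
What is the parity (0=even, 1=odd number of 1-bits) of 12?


0b1100 has 2 ones => parity 0

0


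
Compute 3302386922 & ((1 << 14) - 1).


3302386922 & 16383 = 11498

11498


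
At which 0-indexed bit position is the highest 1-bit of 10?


0b1010. Highest set bit at position 3

3


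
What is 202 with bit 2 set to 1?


202 | (1 << 2) = 202 | 4 = 206

206


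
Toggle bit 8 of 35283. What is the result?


35283 ^ (1 << 8) = 35283 ^ 256 = 35027

35027


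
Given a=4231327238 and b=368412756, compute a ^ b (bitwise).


4231327238 ^ 368412756 = 3921765970

3921765970


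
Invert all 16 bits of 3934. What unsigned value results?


3934 ^ 65535 = 61601

61601


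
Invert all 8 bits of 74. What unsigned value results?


74 ^ 255 = 181

181


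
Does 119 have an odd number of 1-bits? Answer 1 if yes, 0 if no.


0b1110111 has 6 ones => parity 0

0


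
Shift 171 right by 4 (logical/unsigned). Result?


0b10101011 >> 4 = 0b1010 = 10

10


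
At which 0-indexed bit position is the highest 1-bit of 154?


0b10011010. Highest set bit at position 7

7


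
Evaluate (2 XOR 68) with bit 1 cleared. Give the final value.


Step 1: 2 ^ 68 = 70
Step 2: 70 & ~(1 << 1) = 68

68


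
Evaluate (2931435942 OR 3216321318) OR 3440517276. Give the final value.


Step 1: 2931435942 | 3216321318 = 3216976806
Step 2: 3216976806 | 3440517276 = 4290718654

4290718654


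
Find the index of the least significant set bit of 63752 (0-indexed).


0b1111100100001000. Lowest set bit at position 3

3


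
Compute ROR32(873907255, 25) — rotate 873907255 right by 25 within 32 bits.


Rotate 0b110100000101101100010000110111 right by 25 (32-bit) = 0b1011011000100001101110011010 = 190978970

190978970


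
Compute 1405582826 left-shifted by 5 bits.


0b1010011110001110111110111101010 << 5 = 0b101001111000111011111011110101000000 = 44978650432

44978650432


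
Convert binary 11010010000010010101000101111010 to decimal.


11010010000010010101000101111010 in decimal = 3523826042

3523826042


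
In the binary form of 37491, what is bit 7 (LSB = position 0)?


0b1001001001110011, position 7 = 0

0


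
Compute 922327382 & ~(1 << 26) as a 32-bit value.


922327382 & ~(1 << 26) = 855218518

855218518


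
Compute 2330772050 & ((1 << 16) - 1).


2330772050 & 65535 = 49746

49746


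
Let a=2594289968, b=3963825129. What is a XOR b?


2594289968 ^ 3963825129 = 1994560217

1994560217


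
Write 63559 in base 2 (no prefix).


63559 = 1111100001000111 in binary

1111100001000111


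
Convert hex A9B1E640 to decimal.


A9B1E640 hex = 2847008320 decimal

2847008320


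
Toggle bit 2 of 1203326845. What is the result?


1203326845 ^ (1 << 2) = 1203326845 ^ 4 = 1203326841

1203326841


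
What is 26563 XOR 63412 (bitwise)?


0b110011111000011 ^ 0b1111011110110100 = 0b1001000001110111 = 36983

36983


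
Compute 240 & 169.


0b11110000 & 0b10101001 = 0b10100000 = 160

160


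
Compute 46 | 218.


0b101110 | 0b11011010 = 0b11111110 = 254

254


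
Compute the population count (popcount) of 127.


0b1111111 has 7 set bits

7


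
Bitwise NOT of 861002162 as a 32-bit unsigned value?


~0b110011010100011101100110110010 = 0b11001100101011100010011001001101 = 3433965133 (32-bit unsigned)

3433965133


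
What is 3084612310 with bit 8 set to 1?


3084612310 | (1 << 8) = 3084612310 | 256 = 3084612566

3084612566


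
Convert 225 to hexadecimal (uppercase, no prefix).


225 = E1 hex

E1


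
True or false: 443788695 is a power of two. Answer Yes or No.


0b11010011100111010110110010111. Multiple bits set => No

No


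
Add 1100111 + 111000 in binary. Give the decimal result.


1100111 + 111000 = 10011111 = 159

159


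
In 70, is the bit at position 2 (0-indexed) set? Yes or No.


0b1000110, bit 2 = 1. Yes

Yes


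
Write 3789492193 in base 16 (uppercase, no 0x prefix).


3789492193 = E1DF0FE1 hex

E1DF0FE1


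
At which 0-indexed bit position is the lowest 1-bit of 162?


0b10100010. Lowest set bit at position 1

1


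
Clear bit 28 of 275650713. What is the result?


275650713 & ~(1 << 28) = 7215257

7215257


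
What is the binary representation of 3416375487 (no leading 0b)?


3416375487 = 11001011101000011100000010111111 in binary

11001011101000011100000010111111


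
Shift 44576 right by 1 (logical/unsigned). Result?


0b1010111000100000 >> 1 = 0b101011100010000 = 22288

22288


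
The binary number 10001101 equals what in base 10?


10001101 in decimal = 141

141


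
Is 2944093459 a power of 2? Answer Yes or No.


0b10101111011110110100110100010011. Multiple bits set => No

No


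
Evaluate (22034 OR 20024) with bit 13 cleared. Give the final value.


Step 1: 22034 | 20024 = 24122
Step 2: 24122 & ~(1 << 13) = 24122

24122


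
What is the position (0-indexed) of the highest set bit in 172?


0b10101100. Highest set bit at position 7

7


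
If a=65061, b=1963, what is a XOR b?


65061 ^ 1963 = 63886

63886


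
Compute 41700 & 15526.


0b1010001011100100 & 0b11110010100110 = 0b10000010100100 = 8356

8356


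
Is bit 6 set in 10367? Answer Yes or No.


0b10100001111111, bit 6 = 1. Yes

Yes


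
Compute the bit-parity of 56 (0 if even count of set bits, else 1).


0b111000 has 3 ones => parity 1

1


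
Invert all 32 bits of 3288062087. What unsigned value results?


3288062087 ^ 4294967295 = 1006905208

1006905208


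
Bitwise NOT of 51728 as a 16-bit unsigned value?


~0b1100101000010000 = 0b11010111101111 = 13807 (16-bit unsigned)

13807


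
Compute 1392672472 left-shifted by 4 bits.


0b1010011000000100111111011011000 << 4 = 0b10100110000001001111110110110000000 = 22282759552

22282759552


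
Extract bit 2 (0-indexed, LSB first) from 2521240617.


0b10010110010001110001010000101001, position 2 = 0

0


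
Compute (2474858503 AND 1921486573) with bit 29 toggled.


Step 1: 2474858503 & 1921486573 = 310577157
Step 2: 310577157 ^ (1 << 29) = 310577157 ^ 536870912 = 847448069

847448069


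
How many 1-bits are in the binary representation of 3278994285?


0b11000011011100010111101101101101 has 19 set bits

19


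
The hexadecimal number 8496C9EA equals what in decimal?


8496C9EA hex = 2224474602 decimal

2224474602


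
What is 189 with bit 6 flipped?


189 ^ (1 << 6) = 189 ^ 64 = 253

253


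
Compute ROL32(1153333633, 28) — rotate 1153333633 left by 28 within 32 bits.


Rotate 0b1000100101111100111100110000001 left by 28 (32-bit) = 0b10100010010111110011110011000 = 340518808

340518808


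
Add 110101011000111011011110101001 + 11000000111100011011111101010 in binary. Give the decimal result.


110101011000111011011110101001 + 11000000111100011011111101010 = 1001101100000011110111110010011 = 1300361107

1300361107


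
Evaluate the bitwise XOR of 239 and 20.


0b11101111 ^ 0b10100 = 0b11111011 = 251

251


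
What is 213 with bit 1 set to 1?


213 | (1 << 1) = 213 | 2 = 215

215


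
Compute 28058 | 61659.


0b110110110011010 | 0b1111000011011011 = 0b1111110111011011 = 64987

64987


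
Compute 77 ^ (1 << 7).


77 ^ (1 << 7) = 77 ^ 128 = 205

205


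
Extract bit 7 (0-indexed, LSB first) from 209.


0b11010001, position 7 = 1

1


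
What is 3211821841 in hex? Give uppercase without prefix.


3211821841 = BF708311 hex

BF708311


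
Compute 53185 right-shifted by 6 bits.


0b1100111111000001 >> 6 = 0b1100111111 = 831

831


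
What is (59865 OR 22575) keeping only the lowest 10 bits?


Step 1: 59865 | 22575 = 63999
Step 2: 63999 & 1023 = 511

511


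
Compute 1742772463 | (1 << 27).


1742772463 | (1 << 27) = 1742772463 | 134217728 = 1876990191

1876990191


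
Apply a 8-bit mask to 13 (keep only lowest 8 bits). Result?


13 & 255 = 13

13


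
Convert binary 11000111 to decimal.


11000111 in decimal = 199

199


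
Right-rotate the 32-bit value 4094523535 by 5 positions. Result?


Rotate 0b11110100000011010111100010001111 right by 5 (32-bit) = 0b1111111101000000110101111000100 = 2141219780

2141219780


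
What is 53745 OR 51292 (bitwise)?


0b1101000111110001 | 0b1100100001011100 = 0b1101100111111101 = 55805

55805


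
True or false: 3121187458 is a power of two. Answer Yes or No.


0b10111010000010011000101010000010. Multiple bits set => No

No


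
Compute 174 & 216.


0b10101110 & 0b11011000 = 0b10001000 = 136

136


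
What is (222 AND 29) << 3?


Step 1: 222 & 29 = 28
Step 2: 28 << 3 = 224

224


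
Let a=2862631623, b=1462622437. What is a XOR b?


2862631623 ^ 1462622437 = 4253913634

4253913634


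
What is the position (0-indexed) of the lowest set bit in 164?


0b10100100. Lowest set bit at position 2

2


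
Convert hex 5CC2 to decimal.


5CC2 hex = 23746 decimal

23746


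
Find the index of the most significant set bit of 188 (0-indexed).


0b10111100. Highest set bit at position 7

7


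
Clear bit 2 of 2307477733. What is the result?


2307477733 & ~(1 << 2) = 2307477729

2307477729


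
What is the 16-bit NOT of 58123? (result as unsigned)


~0b1110001100001011 = 0b1110011110100 = 7412 (16-bit unsigned)

7412


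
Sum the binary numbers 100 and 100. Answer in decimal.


100 + 100 = 1000 = 8

8


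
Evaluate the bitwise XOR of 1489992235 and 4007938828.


0b1011000110011110111101000101011 ^ 0b11101110111001000100101100001100 = 0b10110110001010110011000100100111 = 3056283943

3056283943


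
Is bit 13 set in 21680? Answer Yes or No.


0b101010010110000, bit 13 = 0. No

No


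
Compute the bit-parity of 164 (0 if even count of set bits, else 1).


0b10100100 has 3 ones => parity 1

1


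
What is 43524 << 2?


0b1010101000000100 << 2 = 0b101010100000010000 = 174096

174096


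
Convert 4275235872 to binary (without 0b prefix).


4275235872 = 11111110110100101110110000100000 in binary

11111110110100101110110000100000


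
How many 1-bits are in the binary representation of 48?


0b110000 has 2 set bits

2


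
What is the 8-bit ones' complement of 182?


182 ^ 255 = 73

73


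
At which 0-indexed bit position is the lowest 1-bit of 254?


0b11111110. Lowest set bit at position 1

1


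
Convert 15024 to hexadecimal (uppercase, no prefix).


15024 = 3AB0 hex

3AB0


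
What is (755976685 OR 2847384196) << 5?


Step 1: 755976685 | 2847384196 = 2915036141
Step 2: 2915036141 << 5 = 93281156512

93281156512


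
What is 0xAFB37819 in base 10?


AFB37819 hex = 2947774489 decimal

2947774489


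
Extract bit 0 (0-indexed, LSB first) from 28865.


0b111000011000001, position 0 = 1

1


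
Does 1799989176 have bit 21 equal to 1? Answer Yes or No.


0b1101011010010011010011110111000, bit 21 = 0. No

No


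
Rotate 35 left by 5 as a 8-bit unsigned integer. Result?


Rotate 0b100011 left by 5 (8-bit) = 0b1100100 = 100

100


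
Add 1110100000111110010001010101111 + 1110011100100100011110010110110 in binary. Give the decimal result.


1110100000111110010001010101111 + 1110011100100100011110010110110 = 11100111101100010101111101100101 = 3887161189

3887161189


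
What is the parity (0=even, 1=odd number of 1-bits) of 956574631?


0b111001000001000010101110100111 has 14 ones => parity 0

0


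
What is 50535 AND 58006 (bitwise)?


0b1100010101100111 & 0b1110001010010110 = 0b1100000000000110 = 49158

49158


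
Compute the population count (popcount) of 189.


0b10111101 has 6 set bits

6


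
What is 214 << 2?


0b11010110 << 2 = 0b1101011000 = 856

856


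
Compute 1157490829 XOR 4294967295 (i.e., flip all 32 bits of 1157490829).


1157490829 ^ 4294967295 = 3137476466

3137476466


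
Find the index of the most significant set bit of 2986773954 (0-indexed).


0b10110010000001101000110111000010. Highest set bit at position 31

31


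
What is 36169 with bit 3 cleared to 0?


36169 & ~(1 << 3) = 36161

36161


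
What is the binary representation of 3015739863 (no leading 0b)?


3015739863 = 10110011110000001000100111010111 in binary

10110011110000001000100111010111


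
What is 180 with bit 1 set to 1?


180 | (1 << 1) = 180 | 2 = 182

182


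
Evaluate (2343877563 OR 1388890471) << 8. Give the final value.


Step 1: 2343877563 | 1388890471 = 3690789887
Step 2: 3690789887 << 8 = 944842211072

944842211072


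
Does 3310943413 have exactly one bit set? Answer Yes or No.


0b11000101010110001111110010110101. Multiple bits set => No

No


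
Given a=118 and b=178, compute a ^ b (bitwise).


118 ^ 178 = 196

196


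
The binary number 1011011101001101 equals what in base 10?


1011011101001101 in decimal = 46925

46925


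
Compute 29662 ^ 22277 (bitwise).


0b111001111011110 ^ 0b101011100000101 = 0b10010011011011 = 9435

9435


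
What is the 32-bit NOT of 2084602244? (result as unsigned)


~0b1111100010000001000000110000100 = 0b10000011101111110111111001111011 = 2210365051 (32-bit unsigned)

2210365051


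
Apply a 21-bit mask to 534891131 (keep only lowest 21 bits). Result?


534891131 & 2097151 = 117371

117371


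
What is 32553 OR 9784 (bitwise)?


0b111111100101001 | 0b10011000111000 = 0b111111100111001 = 32569

32569


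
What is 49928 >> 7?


0b1100001100001000 >> 7 = 0b110000110 = 390

390


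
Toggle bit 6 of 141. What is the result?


141 ^ (1 << 6) = 141 ^ 64 = 205

205


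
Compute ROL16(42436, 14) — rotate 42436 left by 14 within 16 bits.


Rotate 0b1010010111000100 left by 14 (16-bit) = 0b10100101110001 = 10609

10609


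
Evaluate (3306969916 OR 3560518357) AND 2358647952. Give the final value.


Step 1: 3306969916 | 3560518357 = 3577576445
Step 2: 3577576445 & 2358647952 = 2215909520

2215909520


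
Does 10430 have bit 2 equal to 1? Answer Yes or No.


0b10100010111110, bit 2 = 1. Yes

Yes


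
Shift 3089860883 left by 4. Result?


0b10111000001010111000100100010011 << 4 = 0b101110000010101110001001000100110000 = 49437774128

49437774128


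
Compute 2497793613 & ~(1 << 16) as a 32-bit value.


2497793613 & ~(1 << 16) = 2497728077

2497728077


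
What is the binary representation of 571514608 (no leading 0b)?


571514608 = 100010000100001001111011110000 in binary

100010000100001001111011110000


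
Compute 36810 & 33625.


0b1000111111001010 & 0b1000001101011001 = 0b1000001101001000 = 33608

33608


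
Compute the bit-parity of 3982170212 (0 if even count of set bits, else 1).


0b11101101010110110001100001100100 has 16 ones => parity 0

0


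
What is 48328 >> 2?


0b1011110011001000 >> 2 = 0b10111100110010 = 12082

12082


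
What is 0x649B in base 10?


649B hex = 25755 decimal

25755


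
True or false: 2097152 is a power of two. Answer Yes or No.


0b1000000000000000000000. Only one bit set => Yes

Yes


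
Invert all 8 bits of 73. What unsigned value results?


73 ^ 255 = 182

182


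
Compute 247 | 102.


0b11110111 | 0b1100110 = 0b11110111 = 247

247


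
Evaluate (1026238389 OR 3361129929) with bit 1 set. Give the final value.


Step 1: 1026238389 | 3361129929 = 4253018109
Step 2: 4253018109 | (1 << 1) = 4253018109 | 2 = 4253018111

4253018111


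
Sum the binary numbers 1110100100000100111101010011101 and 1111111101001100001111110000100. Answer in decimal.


1110100100000100111101010011101 + 1111111101001100001111110000100 = 11110100001010001001101000100001 = 4096301601

4096301601


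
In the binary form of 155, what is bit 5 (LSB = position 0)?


0b10011011, position 5 = 0

0


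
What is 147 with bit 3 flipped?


147 ^ (1 << 3) = 147 ^ 8 = 155

155


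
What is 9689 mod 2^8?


9689 & 255 = 217

217


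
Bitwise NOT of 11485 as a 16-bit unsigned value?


~0b10110011011101 = 0b1101001100100010 = 54050 (16-bit unsigned)

54050


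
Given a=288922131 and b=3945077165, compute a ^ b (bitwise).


288922131 ^ 3945077165 = 4196238270

4196238270


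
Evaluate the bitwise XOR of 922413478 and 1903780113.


0b110110111110101110100110100110 ^ 0b1110001011110010110000100010001 = 0b1000111100000111000100010110111 = 1199802551

1199802551


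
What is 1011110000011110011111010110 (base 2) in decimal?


1011110000011110011111010110 in decimal = 197257174

197257174


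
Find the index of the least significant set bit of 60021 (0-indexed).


0b1110101001110101. Lowest set bit at position 0

0


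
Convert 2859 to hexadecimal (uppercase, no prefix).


2859 = B2B hex

B2B


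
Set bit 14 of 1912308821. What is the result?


1912308821 | (1 << 14) = 1912308821 | 16384 = 1912325205

1912325205


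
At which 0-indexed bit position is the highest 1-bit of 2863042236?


0b10101010101001101000111010111100. Highest set bit at position 31

31


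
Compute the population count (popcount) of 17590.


0b100010010110110 has 7 set bits

7


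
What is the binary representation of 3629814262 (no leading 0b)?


3629814262 = 11011000010110101001000111110110 in binary

11011000010110101001000111110110


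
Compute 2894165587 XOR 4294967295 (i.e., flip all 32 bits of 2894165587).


2894165587 ^ 4294967295 = 1400801708

1400801708


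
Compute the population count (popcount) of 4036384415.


0b11110000100101100101011010011111 has 18 set bits

18


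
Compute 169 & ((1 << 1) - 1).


169 & 1 = 1

1


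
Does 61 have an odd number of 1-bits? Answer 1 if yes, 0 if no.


0b111101 has 5 ones => parity 1

1


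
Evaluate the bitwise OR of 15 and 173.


0b1111 | 0b10101101 = 0b10101111 = 175

175


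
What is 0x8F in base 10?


8F hex = 143 decimal

143


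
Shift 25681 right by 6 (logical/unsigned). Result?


0b110010001010001 >> 6 = 0b110010001 = 401

401


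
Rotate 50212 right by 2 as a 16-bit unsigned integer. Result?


Rotate 0b1100010000100100 right by 2 (16-bit) = 0b11000100001001 = 12553

12553


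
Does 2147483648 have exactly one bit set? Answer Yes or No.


0b10000000000000000000000000000000. Only one bit set => Yes

Yes


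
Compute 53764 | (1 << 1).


53764 | (1 << 1) = 53764 | 2 = 53766

53766


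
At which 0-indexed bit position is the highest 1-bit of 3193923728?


0b10111110010111110110100010010000. Highest set bit at position 31

31


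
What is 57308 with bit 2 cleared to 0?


57308 & ~(1 << 2) = 57304

57304


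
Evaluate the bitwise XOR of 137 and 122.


0b10001001 ^ 0b1111010 = 0b11110011 = 243

243


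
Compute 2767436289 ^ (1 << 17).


2767436289 ^ (1 << 17) = 2767436289 ^ 131072 = 2767305217

2767305217


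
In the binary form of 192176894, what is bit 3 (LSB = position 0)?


0b1011011101000110001011111110, position 3 = 1

1


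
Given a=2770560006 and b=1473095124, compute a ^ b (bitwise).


2770560006 ^ 1473095124 = 4075733458

4075733458


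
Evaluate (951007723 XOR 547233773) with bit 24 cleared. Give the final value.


Step 1: 951007723 ^ 547233773 = 405874182
Step 2: 405874182 & ~(1 << 24) = 405874182

405874182


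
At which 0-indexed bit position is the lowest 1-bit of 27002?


0b110100101111010. Lowest set bit at position 1

1


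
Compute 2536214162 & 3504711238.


0b10010111001010111000111010010010 & 0b11010000111001011010011001000110 = 0b10010000001000011000011000000010 = 2418116098

2418116098


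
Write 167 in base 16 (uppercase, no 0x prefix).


167 = A7 hex

A7


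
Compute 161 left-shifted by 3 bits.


0b10100001 << 3 = 0b10100001000 = 1288

1288


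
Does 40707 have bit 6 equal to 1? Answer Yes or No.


0b1001111100000011, bit 6 = 0. No

No


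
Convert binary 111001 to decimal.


111001 in decimal = 57

57


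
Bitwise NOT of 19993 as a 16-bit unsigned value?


~0b100111000011001 = 0b1011000111100110 = 45542 (16-bit unsigned)

45542


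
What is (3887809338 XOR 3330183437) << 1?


Step 1: 3887809338 ^ 3330183437 = 566612535
Step 2: 566612535 << 1 = 1133225070

1133225070


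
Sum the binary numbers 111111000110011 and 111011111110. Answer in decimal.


111111000110011 + 111011111110 = 1000110100110001 = 36145

36145


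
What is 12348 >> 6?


0b11000000111100 >> 6 = 0b11000000 = 192

192


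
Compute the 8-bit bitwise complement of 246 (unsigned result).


~0b11110110 = 0b1001 = 9 (8-bit unsigned)

9


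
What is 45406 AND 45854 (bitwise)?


0b1011000101011110 & 0b1011001100011110 = 0b1011000100011110 = 45342

45342


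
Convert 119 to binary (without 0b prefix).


119 = 1110111 in binary

1110111


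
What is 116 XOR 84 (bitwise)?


0b1110100 ^ 0b1010100 = 0b100000 = 32

32


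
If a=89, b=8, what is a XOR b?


89 ^ 8 = 81

81


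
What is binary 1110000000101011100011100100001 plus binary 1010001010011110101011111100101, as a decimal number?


1110000000101011100011100100001 + 1010001010011110101011111100101 = 11000001011001010001111100000110 = 3244629766

3244629766


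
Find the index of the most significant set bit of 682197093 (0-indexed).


0b101000101010011000000001100101. Highest set bit at position 29

29


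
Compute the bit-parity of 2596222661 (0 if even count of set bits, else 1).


0b10011010101111110011011011000101 has 19 ones => parity 1

1


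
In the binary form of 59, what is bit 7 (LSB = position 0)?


0b111011, position 7 = 0

0


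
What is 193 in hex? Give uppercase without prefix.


193 = C1 hex

C1


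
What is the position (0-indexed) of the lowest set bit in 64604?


0b1111110001011100. Lowest set bit at position 2

2


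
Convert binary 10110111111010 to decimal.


10110111111010 in decimal = 11770

11770


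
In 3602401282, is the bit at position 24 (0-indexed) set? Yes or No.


0b11010110101110000100100000000010, bit 24 = 0. No

No


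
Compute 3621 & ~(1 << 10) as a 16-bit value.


3621 & ~(1 << 10) = 2597

2597


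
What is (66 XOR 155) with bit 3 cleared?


Step 1: 66 ^ 155 = 217
Step 2: 217 & ~(1 << 3) = 209

209


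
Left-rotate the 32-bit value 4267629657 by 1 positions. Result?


Rotate 0b11111110010111101101110001011001 left by 1 (32-bit) = 0b11111100101111011011100010110011 = 4240292019

4240292019


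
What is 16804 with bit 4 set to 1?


16804 | (1 << 4) = 16804 | 16 = 16820

16820


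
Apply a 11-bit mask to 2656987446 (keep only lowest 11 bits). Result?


2656987446 & 2047 = 310

310


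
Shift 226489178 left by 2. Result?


0b1101011111111111001101011010 << 2 = 0b110101111111111100110101101000 = 905956712

905956712


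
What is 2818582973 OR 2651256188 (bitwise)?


0b10101000000000000010100110111101 | 0b10011110000001101111010101111100 = 0b10111110000001101111110111111101 = 3188129277

3188129277


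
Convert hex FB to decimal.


FB hex = 251 decimal

251


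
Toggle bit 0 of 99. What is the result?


99 ^ (1 << 0) = 99 ^ 1 = 98

98


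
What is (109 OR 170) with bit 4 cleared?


Step 1: 109 | 170 = 239
Step 2: 239 & ~(1 << 4) = 239

239


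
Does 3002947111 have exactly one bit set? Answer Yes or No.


0b10110010111111010101011000100111. Multiple bits set => No

No


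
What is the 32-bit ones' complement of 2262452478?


2262452478 ^ 4294967295 = 2032514817

2032514817


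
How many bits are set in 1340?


0b10100111100 has 6 set bits

6


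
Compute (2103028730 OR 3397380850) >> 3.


Step 1: 2103028730 | 3397380850 = 4286573562
Step 2: 4286573562 >> 3 = 535821695

535821695


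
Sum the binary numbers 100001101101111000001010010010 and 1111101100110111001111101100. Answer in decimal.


100001101101111000001010010010 + 1111101100110111001111101100 = 110001011010101111011001111110 = 829093502

829093502


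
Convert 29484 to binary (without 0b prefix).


29484 = 111001100101100 in binary

111001100101100


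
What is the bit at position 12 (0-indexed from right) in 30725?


0b111100000000101, position 12 = 1

1


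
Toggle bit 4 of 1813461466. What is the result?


1813461466 ^ (1 << 4) = 1813461466 ^ 16 = 1813461450

1813461450


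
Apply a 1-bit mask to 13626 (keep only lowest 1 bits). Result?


13626 & 1 = 0

0


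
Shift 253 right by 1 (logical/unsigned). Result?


0b11111101 >> 1 = 0b1111110 = 126

126


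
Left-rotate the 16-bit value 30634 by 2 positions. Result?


Rotate 0b111011110101010 left by 2 (16-bit) = 0b1101111010101001 = 57001

57001


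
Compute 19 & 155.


0b10011 & 0b10011011 = 0b10011 = 19

19


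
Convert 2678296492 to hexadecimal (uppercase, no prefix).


2678296492 = 9FA38FAC hex

9FA38FAC


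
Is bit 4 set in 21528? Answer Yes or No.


0b101010000011000, bit 4 = 1. Yes

Yes


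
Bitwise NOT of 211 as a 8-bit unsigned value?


~0b11010011 = 0b101100 = 44 (8-bit unsigned)

44


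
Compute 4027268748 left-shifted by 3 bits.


0b11110000000010110011111010001100 << 3 = 0b11110000000010110011111010001100000 = 32218149984

32218149984


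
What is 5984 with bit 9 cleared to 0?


5984 & ~(1 << 9) = 5472

5472


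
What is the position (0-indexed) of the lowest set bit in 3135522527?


0b10111010111001000100011011011111. Lowest set bit at position 0

0


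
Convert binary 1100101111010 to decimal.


1100101111010 in decimal = 6522

6522


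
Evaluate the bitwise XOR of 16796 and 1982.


0b100000110011100 ^ 0b11110111110 = 0b100011000100010 = 17954

17954


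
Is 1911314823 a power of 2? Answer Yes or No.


0b1110001111011000101100110000111. Multiple bits set => No

No


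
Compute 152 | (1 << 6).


152 | (1 << 6) = 152 | 64 = 216

216


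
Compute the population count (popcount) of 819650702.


0b110000110110101110000010001110 has 14 set bits

14


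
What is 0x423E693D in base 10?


423E693D hex = 1111386429 decimal

1111386429


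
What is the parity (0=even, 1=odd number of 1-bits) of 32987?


0b1000000011011011 has 7 ones => parity 1

1


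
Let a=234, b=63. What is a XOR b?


234 ^ 63 = 213

213


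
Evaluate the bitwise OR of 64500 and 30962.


0b1111101111110100 | 0b111100011110010 = 0b1111101111110110 = 64502

64502


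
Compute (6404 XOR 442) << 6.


Step 1: 6404 ^ 442 = 6334
Step 2: 6334 << 6 = 405376

405376


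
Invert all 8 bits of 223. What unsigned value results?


223 ^ 255 = 32

32


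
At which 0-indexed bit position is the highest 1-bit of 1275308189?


0b1001100000000111010100010011101. Highest set bit at position 30

30


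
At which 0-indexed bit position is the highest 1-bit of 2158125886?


0b10000000101000100110001100111110. Highest set bit at position 31

31


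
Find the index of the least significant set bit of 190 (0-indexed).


0b10111110. Lowest set bit at position 1

1


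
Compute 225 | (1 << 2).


225 | (1 << 2) = 225 | 4 = 229

229


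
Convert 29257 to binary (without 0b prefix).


29257 = 111001001001001 in binary

111001001001001


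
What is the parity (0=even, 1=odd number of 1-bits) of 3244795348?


0b11000001011001111010010111010100 has 16 ones => parity 0

0


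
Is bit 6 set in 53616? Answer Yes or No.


0b1101000101110000, bit 6 = 1. Yes

Yes


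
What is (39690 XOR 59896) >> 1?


Step 1: 39690 ^ 59896 = 29426
Step 2: 29426 >> 1 = 14713

14713


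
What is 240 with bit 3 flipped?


240 ^ (1 << 3) = 240 ^ 8 = 248

248


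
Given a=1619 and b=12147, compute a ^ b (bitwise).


1619 ^ 12147 = 10528

10528


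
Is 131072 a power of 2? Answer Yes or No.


0b100000000000000000. Only one bit set => Yes

Yes


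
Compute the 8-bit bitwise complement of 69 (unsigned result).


~0b1000101 = 0b10111010 = 186 (8-bit unsigned)

186


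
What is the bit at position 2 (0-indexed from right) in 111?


0b1101111, position 2 = 1

1


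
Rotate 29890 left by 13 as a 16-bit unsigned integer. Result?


Rotate 0b111010011000010 left by 13 (16-bit) = 0b100111010011000 = 20120

20120


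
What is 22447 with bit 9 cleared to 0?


22447 & ~(1 << 9) = 21935

21935


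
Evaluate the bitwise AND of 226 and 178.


0b11100010 & 0b10110010 = 0b10100010 = 162

162


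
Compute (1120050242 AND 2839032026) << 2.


Step 1: 1120050242 & 2839032026 = 4162
Step 2: 4162 << 2 = 16648

16648


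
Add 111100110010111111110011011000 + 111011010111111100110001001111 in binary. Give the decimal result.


111100110010111111110011011000 + 111011010111111100110001001111 = 1111000001010111100100100100111 = 2016135463

2016135463


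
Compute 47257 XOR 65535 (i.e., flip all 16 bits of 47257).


47257 ^ 65535 = 18278

18278


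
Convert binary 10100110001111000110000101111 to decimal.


10100110001111000110000101111 in decimal = 348621871

348621871


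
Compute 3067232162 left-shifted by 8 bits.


0b10110110110100100011111110100010 << 8 = 0b1011011011010010001111111010001000000000 = 785211433472

785211433472


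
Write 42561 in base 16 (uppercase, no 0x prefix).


42561 = A641 hex

A641


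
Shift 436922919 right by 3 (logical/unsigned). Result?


0b11010000010101110101000100111 >> 3 = 0b11010000010101110101000100 = 54615364

54615364


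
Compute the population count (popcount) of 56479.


0b1101110010011111 has 11 set bits

11


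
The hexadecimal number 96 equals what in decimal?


96 hex = 150 decimal

150


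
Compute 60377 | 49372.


0b1110101111011001 | 0b1100000011011100 = 0b1110101111011101 = 60381

60381


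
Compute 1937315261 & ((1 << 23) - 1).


1937315261 & 8388607 = 7935421

7935421


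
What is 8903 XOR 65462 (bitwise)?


0b10001011000111 ^ 0b1111111110110110 = 0b1101110101110001 = 56689

56689


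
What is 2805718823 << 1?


0b10100111001110111101111100100111 << 1 = 0b101001110011101111011111001001110 = 5611437646

5611437646


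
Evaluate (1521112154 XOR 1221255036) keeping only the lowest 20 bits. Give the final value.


Step 1: 1521112154 ^ 1221255036 = 308316966
Step 2: 308316966 & 1048575 = 35622

35622


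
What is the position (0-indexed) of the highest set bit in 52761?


0b1100111000011001. Highest set bit at position 15

15


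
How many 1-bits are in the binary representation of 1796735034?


0b1101011000110000000000000111010 has 11 set bits

11


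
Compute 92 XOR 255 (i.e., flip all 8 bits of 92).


92 ^ 255 = 163

163


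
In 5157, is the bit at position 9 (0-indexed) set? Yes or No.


0b1010000100101, bit 9 = 0. No

No


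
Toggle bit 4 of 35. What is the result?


35 ^ (1 << 4) = 35 ^ 16 = 51

51


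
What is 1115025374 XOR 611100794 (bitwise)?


0b1000010011101011110111111011110 ^ 0b100100011011001010100001111010 = 0b1100110000110010100011110100100 = 1712932772

1712932772


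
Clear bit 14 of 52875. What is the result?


52875 & ~(1 << 14) = 36491

36491


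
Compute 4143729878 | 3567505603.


0b11110110111111000100110011010110 | 0b11010100101000111101000011000011 = 0b11110110111111111101110011010111 = 4143963351

4143963351


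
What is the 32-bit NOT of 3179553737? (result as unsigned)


~0b10111101100001000010001111001001 = 0b1000010011110111101110000110110 = 1115413558 (32-bit unsigned)

1115413558


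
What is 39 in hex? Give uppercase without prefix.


39 = 27 hex

27


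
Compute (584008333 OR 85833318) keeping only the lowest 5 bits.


Step 1: 584008333 | 85833318 = 668989167
Step 2: 668989167 & 31 = 15

15


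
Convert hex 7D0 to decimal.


7D0 hex = 2000 decimal

2000


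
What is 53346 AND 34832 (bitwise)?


0b1101000001100010 & 0b1000100000010000 = 0b1000000000000000 = 32768

32768


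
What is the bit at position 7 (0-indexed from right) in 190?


0b10111110, position 7 = 1

1


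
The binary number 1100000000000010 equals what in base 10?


1100000000000010 in decimal = 49154

49154


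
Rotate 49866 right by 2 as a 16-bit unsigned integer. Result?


Rotate 0b1100001011001010 right by 2 (16-bit) = 0b1011000010110010 = 45234

45234


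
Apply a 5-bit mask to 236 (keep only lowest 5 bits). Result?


236 & 31 = 12

12


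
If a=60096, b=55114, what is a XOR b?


60096 ^ 55114 = 15754

15754


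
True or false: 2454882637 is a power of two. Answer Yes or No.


0b10010010010100101000100101001101. Multiple bits set => No

No


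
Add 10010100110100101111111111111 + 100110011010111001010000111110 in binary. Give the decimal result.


10010100110100101111111111111 + 100110011010111001010000111110 = 111001000001011111010000111101 = 956691517

956691517


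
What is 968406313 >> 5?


0b111001101110001011010100101001 >> 5 = 0b1110011011100010110101001 = 30262697

30262697


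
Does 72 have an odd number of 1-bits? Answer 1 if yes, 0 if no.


0b1001000 has 2 ones => parity 0

0


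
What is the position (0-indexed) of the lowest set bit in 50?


0b110010. Lowest set bit at position 1

1


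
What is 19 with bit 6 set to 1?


19 | (1 << 6) = 19 | 64 = 83

83


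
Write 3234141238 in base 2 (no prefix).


3234141238 = 11000000110001010001010000110110 in binary

11000000110001010001010000110110


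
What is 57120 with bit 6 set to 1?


57120 | (1 << 6) = 57120 | 64 = 57184

57184


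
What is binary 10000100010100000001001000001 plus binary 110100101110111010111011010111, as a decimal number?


10000100010100000001001000001 + 110100101110111010111011010111 = 1000101010001011011000100011000 = 1162195224

1162195224


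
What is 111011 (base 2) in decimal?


111011 in decimal = 59

59


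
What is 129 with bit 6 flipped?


129 ^ (1 << 6) = 129 ^ 64 = 193

193


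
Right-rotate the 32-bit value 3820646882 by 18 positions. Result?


Rotate 0b11100011101110100111000111100010 right by 18 (32-bit) = 0b10011100011110001011100011101110 = 2625157358

2625157358


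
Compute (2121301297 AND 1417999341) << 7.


Step 1: 2121301297 & 1417999341 = 1409315105
Step 2: 1409315105 << 7 = 180392333440

180392333440


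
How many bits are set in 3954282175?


0b11101011101100011000111010111111 has 21 set bits

21


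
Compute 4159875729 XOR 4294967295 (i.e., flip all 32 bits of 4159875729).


4159875729 ^ 4294967295 = 135091566

135091566


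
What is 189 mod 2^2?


189 & 3 = 1

1


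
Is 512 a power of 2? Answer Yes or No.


0b1000000000. Only one bit set => Yes

Yes


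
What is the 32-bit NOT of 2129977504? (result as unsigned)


~0b1111110111101001110000010100000 = 0b10000001000010110001111101011111 = 2164989791 (32-bit unsigned)

2164989791


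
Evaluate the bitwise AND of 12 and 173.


0b1100 & 0b10101101 = 0b1100 = 12

12


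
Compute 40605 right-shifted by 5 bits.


0b1001111010011101 >> 5 = 0b10011110100 = 1268

1268


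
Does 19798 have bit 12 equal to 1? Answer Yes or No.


0b100110101010110, bit 12 = 0. No

No


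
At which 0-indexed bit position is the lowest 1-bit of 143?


0b10001111. Lowest set bit at position 0

0


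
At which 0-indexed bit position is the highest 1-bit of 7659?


0b1110111101011. Highest set bit at position 12

12


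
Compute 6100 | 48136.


0b1011111010100 | 0b1011110000001000 = 0b1011111111011100 = 49116

49116


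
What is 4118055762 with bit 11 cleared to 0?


4118055762 & ~(1 << 11) = 4118053714

4118053714


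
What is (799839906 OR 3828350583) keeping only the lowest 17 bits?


Step 1: 799839906 | 3828350583 = 4021288695
Step 2: 4021288695 & 131071 = 130807

130807


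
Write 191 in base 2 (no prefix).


191 = 10111111 in binary

10111111


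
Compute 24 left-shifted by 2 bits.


0b11000 << 2 = 0b1100000 = 96

96


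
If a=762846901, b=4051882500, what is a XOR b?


762846901 ^ 4051882500 = 3707423921

3707423921


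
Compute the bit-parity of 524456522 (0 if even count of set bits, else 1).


0b11111010000101001001001001010 has 13 ones => parity 1

1


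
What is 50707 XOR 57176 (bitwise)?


0b1100011000010011 ^ 0b1101111101011000 = 0b1100101001011 = 6475

6475


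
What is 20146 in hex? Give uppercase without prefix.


20146 = 4EB2 hex

4EB2


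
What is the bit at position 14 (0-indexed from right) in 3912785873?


0b11101001001110000101111111010001, position 14 = 1

1


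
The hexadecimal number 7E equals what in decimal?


7E hex = 126 decimal

126


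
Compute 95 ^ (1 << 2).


95 ^ (1 << 2) = 95 ^ 4 = 91

91


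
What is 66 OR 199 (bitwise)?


0b1000010 | 0b11000111 = 0b11000111 = 199

199


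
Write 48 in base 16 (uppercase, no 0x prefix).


48 = 30 hex

30


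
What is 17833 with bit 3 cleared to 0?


17833 & ~(1 << 3) = 17825

17825


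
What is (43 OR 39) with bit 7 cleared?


Step 1: 43 | 39 = 47
Step 2: 47 & ~(1 << 7) = 47

47


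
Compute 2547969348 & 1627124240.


0b10010111110111101110110101000100 & 0b1100000111110111111001000010000 = 0b110110101110000000000000 = 14344192

14344192


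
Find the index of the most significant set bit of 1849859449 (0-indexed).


0b1101110010000101001110101111001. Highest set bit at position 30

30


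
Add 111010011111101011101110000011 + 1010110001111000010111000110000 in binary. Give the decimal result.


111010011111101011101110000011 + 1010110001111000010111000110000 = 10010000101110101110100110110011 = 2428168627

2428168627


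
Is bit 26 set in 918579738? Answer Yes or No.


0b110110110000000110101000011010, bit 26 = 1. Yes

Yes


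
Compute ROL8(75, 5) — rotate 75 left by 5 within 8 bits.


Rotate 0b1001011 left by 5 (8-bit) = 0b1101001 = 105

105


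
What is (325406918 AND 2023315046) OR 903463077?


Step 1: 325406918 & 2023315046 = 268521542
Step 2: 268521542 | 903463077 = 903467239

903467239


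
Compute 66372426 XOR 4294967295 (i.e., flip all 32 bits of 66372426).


66372426 ^ 4294967295 = 4228594869

4228594869


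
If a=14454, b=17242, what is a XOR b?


14454 ^ 17242 = 31532

31532
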